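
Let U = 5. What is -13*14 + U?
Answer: -177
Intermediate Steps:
-13*14 + U = -13*14 + 5 = -182 + 5 = -177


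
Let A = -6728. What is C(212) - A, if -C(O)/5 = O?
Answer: 5668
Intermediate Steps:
C(O) = -5*O
C(212) - A = -5*212 - 1*(-6728) = -1060 + 6728 = 5668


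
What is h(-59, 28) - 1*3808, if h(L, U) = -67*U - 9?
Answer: -5693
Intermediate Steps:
h(L, U) = -9 - 67*U
h(-59, 28) - 1*3808 = (-9 - 67*28) - 1*3808 = (-9 - 1876) - 3808 = -1885 - 3808 = -5693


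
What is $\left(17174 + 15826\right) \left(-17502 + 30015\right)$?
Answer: $412929000$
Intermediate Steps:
$\left(17174 + 15826\right) \left(-17502 + 30015\right) = 33000 \cdot 12513 = 412929000$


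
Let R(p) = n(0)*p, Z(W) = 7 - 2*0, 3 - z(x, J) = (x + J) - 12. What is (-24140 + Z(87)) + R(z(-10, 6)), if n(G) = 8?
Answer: -23981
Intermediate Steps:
z(x, J) = 15 - J - x (z(x, J) = 3 - ((x + J) - 12) = 3 - ((J + x) - 12) = 3 - (-12 + J + x) = 3 + (12 - J - x) = 15 - J - x)
Z(W) = 7 (Z(W) = 7 + 0 = 7)
R(p) = 8*p
(-24140 + Z(87)) + R(z(-10, 6)) = (-24140 + 7) + 8*(15 - 1*6 - 1*(-10)) = -24133 + 8*(15 - 6 + 10) = -24133 + 8*19 = -24133 + 152 = -23981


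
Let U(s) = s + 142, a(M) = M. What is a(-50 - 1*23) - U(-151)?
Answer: -64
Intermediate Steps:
U(s) = 142 + s
a(-50 - 1*23) - U(-151) = (-50 - 1*23) - (142 - 151) = (-50 - 23) - 1*(-9) = -73 + 9 = -64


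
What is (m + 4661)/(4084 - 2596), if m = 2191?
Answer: 571/124 ≈ 4.6048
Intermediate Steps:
(m + 4661)/(4084 - 2596) = (2191 + 4661)/(4084 - 2596) = 6852/1488 = 6852*(1/1488) = 571/124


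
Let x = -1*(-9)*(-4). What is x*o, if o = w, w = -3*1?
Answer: 108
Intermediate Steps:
x = -36 (x = 9*(-4) = -36)
w = -3
o = -3
x*o = -36*(-3) = 108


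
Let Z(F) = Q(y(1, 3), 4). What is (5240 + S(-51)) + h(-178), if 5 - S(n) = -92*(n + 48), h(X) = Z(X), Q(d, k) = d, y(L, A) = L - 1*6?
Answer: 4964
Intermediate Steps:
y(L, A) = -6 + L (y(L, A) = L - 6 = -6 + L)
Z(F) = -5 (Z(F) = -6 + 1 = -5)
h(X) = -5
S(n) = 4421 + 92*n (S(n) = 5 - (-92)*(n + 48) = 5 - (-92)*(48 + n) = 5 - (-4416 - 92*n) = 5 + (4416 + 92*n) = 4421 + 92*n)
(5240 + S(-51)) + h(-178) = (5240 + (4421 + 92*(-51))) - 5 = (5240 + (4421 - 4692)) - 5 = (5240 - 271) - 5 = 4969 - 5 = 4964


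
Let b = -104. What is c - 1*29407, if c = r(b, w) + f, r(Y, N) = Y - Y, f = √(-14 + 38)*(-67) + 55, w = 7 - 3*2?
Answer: -29352 - 134*√6 ≈ -29680.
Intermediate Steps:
w = 1 (w = 7 - 6 = 1)
f = 55 - 134*√6 (f = √24*(-67) + 55 = (2*√6)*(-67) + 55 = -134*√6 + 55 = 55 - 134*√6 ≈ -273.23)
r(Y, N) = 0
c = 55 - 134*√6 (c = 0 + (55 - 134*√6) = 55 - 134*√6 ≈ -273.23)
c - 1*29407 = (55 - 134*√6) - 1*29407 = (55 - 134*√6) - 29407 = -29352 - 134*√6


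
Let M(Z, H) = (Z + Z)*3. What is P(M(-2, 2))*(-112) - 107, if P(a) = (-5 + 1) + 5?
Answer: -219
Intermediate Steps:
M(Z, H) = 6*Z (M(Z, H) = (2*Z)*3 = 6*Z)
P(a) = 1 (P(a) = -4 + 5 = 1)
P(M(-2, 2))*(-112) - 107 = 1*(-112) - 107 = -112 - 107 = -219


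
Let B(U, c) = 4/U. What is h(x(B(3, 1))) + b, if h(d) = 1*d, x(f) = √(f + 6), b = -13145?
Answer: -13145 + √66/3 ≈ -13142.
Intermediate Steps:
x(f) = √(6 + f)
h(d) = d
h(x(B(3, 1))) + b = √(6 + 4/3) - 13145 = √(22/3) - 13145 = √66/3 - 13145 = -13145 + √66/3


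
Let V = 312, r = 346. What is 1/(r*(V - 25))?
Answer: 1/99302 ≈ 1.0070e-5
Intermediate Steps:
1/(r*(V - 25)) = 1/(346*(312 - 25)) = 1/(346*287) = 1/99302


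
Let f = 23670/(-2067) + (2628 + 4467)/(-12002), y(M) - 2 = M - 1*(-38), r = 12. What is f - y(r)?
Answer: -529591891/8269378 ≈ -64.042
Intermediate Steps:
y(M) = 40 + M (y(M) = 2 + (M - 1*(-38)) = 2 + (M + 38) = 2 + (38 + M) = 40 + M)
f = -99584235/8269378 (f = 23670*(-1/2067) + 7095*(-1/12002) = -7890/689 - 7095/12002 = -99584235/8269378 ≈ -12.043)
f - y(r) = -99584235/8269378 - (40 + 12) = -99584235/8269378 - 1*52 = -99584235/8269378 - 52 = -529591891/8269378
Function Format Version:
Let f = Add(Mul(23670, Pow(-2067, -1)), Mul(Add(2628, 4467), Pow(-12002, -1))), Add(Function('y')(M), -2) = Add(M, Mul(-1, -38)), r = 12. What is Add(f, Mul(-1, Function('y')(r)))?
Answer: Rational(-529591891, 8269378) ≈ -64.042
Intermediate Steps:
Function('y')(M) = Add(40, M) (Function('y')(M) = Add(2, Add(M, Mul(-1, -38))) = Add(2, Add(M, 38)) = Add(2, Add(38, M)) = Add(40, M))
f = Rational(-99584235, 8269378) (f = Add(Mul(23670, Rational(-1, 2067)), Mul(7095, Rational(-1, 12002))) = Add(Rational(-7890, 689), Rational(-7095, 12002)) = Rational(-99584235, 8269378) ≈ -12.043)
Add(f, Mul(-1, Function('y')(r))) = Add(Rational(-99584235, 8269378), Mul(-1, Add(40, 12))) = Add(Rational(-99584235, 8269378), Mul(-1, 52)) = Add(Rational(-99584235, 8269378), -52) = Rational(-529591891, 8269378)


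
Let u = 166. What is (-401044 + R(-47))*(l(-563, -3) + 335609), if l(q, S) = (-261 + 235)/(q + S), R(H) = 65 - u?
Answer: -38099693077200/283 ≈ -1.3463e+11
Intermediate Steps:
R(H) = -101 (R(H) = 65 - 1*166 = 65 - 166 = -101)
l(q, S) = -26/(S + q)
(-401044 + R(-47))*(l(-563, -3) + 335609) = (-401044 - 101)*(-26/(-3 - 563) + 335609) = -401145*(-26/(-566) + 335609) = -401145*(-26*(-1/566) + 335609) = -401145*(13/283 + 335609) = -401145*94977360/283 = -38099693077200/283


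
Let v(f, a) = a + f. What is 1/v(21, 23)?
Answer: 1/44 ≈ 0.022727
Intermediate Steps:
1/v(21, 23) = 1/(23 + 21) = 1/44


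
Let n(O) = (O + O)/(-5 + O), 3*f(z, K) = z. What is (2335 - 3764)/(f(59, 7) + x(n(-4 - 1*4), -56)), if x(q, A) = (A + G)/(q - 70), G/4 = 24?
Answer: -638763/8531 ≈ -74.875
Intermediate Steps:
f(z, K) = z/3
n(O) = 2*O/(-5 + O) (n(O) = (2*O)/(-5 + O) = 2*O/(-5 + O))
G = 96 (G = 4*24 = 96)
x(q, A) = (96 + A)/(-70 + q) (x(q, A) = (A + 96)/(q - 70) = (96 + A)/(-70 + q))
(2335 - 3764)/(f(59, 7) + x(n(-4 - 1*4), -56)) = (2335 - 3764)/((⅓)*59 + (96 - 56)/(-70 + 2*(-4 - 1*4)/(-5 + (-4 - 1*4)))) = -1429/(59/3 + 40/(-70 + 2*(-4 - 4)/(-5 + (-4 - 4)))) = -1429/(59/3 + 40/(-70 + 2*(-8)/(-5 - 8))) = -1429/(59/3 + 40/(-70 + 2*(-8)/(-13))) = -1429/(59/3 + 40/(-70 + 2*(-8)*(-1/13))) = -1429/(59/3 + 40/(-70 + 16/13)) = -1429/(59/3 + 40/(-894/13)) = -1429/(59/3 - 13/894*40) = -1429/(59/3 - 260/447) = -1429/8531/447 = -1429*447/8531 = -638763/8531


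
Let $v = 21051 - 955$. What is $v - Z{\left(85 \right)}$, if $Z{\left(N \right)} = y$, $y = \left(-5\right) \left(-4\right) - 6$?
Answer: $20082$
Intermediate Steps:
$y = 14$ ($y = 20 - 6 = 14$)
$Z{\left(N \right)} = 14$
$v = 20096$
$v - Z{\left(85 \right)} = 20096 - 14 = 20082$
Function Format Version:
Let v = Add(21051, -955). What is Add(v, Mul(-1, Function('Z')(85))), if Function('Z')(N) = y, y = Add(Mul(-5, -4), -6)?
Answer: 20082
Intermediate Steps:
y = 14 (y = Add(20, -6) = 14)
Function('Z')(N) = 14
v = 20096
Add(v, Mul(-1, Function('Z')(85))) = Add(20096, Mul(-1, 14)) = Add(20096, -14) = 20082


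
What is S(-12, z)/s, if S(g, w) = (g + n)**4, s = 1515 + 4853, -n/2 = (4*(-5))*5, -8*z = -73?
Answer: 39037448/199 ≈ 1.9617e+5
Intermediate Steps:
z = 73/8 (z = -1/8*(-73) = 73/8 ≈ 9.1250)
n = 200 (n = -2*4*(-5)*5 = -(-40)*5 = -2*(-100) = 200)
s = 6368
S(g, w) = (200 + g)**4 (S(g, w) = (g + 200)**4 = (200 + g)**4)
S(-12, z)/s = (200 - 12)**4/6368 = 188**4*(1/6368) = 1249198336*(1/6368) = 39037448/199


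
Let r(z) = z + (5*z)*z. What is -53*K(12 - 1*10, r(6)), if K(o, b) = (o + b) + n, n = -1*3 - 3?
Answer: -9646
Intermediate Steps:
n = -6 (n = -3 - 3 = -6)
r(z) = z + 5*z²
K(o, b) = -6 + b + o (K(o, b) = (o + b) - 6 = (b + o) - 6 = -6 + b + o)
-53*K(12 - 1*10, r(6)) = -53*(-6 + 6*(1 + 5*6) + (12 - 1*10)) = -53*(-6 + 6*(1 + 30) + (12 - 10)) = -53*(-6 + 6*31 + 2) = -53*(-6 + 186 + 2) = -53*182 = -9646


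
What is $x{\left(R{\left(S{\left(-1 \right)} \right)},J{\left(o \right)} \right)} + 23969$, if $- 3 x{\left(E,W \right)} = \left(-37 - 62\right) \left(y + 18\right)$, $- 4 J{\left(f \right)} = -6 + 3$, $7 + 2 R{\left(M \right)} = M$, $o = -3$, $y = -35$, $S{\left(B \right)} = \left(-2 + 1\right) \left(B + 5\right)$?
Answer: $23408$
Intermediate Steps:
$S{\left(B \right)} = -5 - B$ ($S{\left(B \right)} = - (5 + B) = -5 - B$)
$R{\left(M \right)} = - \frac{7}{2} + \frac{M}{2}$
$J{\left(f \right)} = \frac{3}{4}$ ($J{\left(f \right)} = - \frac{-6 + 3}{4} = \left(- \frac{1}{4}\right) \left(-3\right) = \frac{3}{4}$)
$x{\left(E,W \right)} = -561$ ($x{\left(E,W \right)} = - \frac{\left(-37 - 62\right) \left(-35 + 18\right)}{3} = - \frac{\left(-99\right) \left(-17\right)}{3} = \left(- \frac{1}{3}\right) 1683 = -561$)
$x{\left(R{\left(S{\left(-1 \right)} \right)},J{\left(o \right)} \right)} + 23969 = -561 + 23969 = 23408$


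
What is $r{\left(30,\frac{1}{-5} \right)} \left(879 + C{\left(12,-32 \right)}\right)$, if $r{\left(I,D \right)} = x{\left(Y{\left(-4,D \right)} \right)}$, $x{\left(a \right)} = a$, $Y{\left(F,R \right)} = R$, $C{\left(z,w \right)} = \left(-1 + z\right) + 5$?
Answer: $-179$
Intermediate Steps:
$C{\left(z,w \right)} = 4 + z$
$r{\left(I,D \right)} = D$
$r{\left(30,\frac{1}{-5} \right)} \left(879 + C{\left(12,-32 \right)}\right) = \frac{879 + \left(4 + 12\right)}{-5} = - \frac{879 + 16}{5} = \left(- \frac{1}{5}\right) 895 = -179$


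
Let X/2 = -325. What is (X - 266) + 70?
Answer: -846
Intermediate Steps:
X = -650 (X = 2*(-325) = -650)
(X - 266) + 70 = (-650 - 266) + 70 = -916 + 70 = -846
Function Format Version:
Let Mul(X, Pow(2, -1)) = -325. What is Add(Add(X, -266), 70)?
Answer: -846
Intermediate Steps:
X = -650 (X = Mul(2, -325) = -650)
Add(Add(X, -266), 70) = Add(Add(-650, -266), 70) = Add(-916, 70) = -846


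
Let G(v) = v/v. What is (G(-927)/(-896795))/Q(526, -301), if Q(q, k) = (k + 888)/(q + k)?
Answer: -45/105283733 ≈ -4.2742e-7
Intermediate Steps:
G(v) = 1
Q(q, k) = (888 + k)/(k + q)
(G(-927)/(-896795))/Q(526, -301) = (1/(-896795))/(((888 - 301)/(-301 + 526))) = (1*(-1/896795))/((587/225)) = -1/(896795*((1/225)*587)) = -1/(896795*587/225) = -1/896795*225/587 = -45/105283733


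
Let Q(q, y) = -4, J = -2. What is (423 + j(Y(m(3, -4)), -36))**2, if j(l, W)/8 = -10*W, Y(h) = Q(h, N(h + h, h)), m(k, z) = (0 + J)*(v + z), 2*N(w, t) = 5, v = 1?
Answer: 10909809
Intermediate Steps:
N(w, t) = 5/2 (N(w, t) = (1/2)*5 = 5/2)
m(k, z) = -2 - 2*z (m(k, z) = (0 - 2)*(1 + z) = -2*(1 + z) = -2 - 2*z)
Y(h) = -4
j(l, W) = -80*W (j(l, W) = 8*(-10*W) = -80*W)
(423 + j(Y(m(3, -4)), -36))**2 = (423 - 80*(-36))**2 = (423 + 2880)**2 = 3303**2 = 10909809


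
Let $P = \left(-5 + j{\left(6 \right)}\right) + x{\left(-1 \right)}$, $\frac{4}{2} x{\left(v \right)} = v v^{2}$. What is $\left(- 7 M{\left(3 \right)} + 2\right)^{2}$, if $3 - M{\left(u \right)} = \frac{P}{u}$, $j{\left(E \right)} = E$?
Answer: $\frac{11449}{36} \approx 318.03$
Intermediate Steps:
$x{\left(v \right)} = \frac{v^{3}}{2}$ ($x{\left(v \right)} = \frac{v v^{2}}{2} = \frac{v^{3}}{2}$)
$P = \frac{1}{2}$ ($P = \left(-5 + 6\right) + \frac{\left(-1\right)^{3}}{2} = 1 + \frac{1}{2} \left(-1\right) = 1 - \frac{1}{2} = \frac{1}{2} \approx 0.5$)
$M{\left(u \right)} = 3 - \frac{1}{2 u}$
$\left(- 7 M{\left(3 \right)} + 2\right)^{2} = \left(- 7 \left(3 - \frac{1}{2 \cdot 3}\right) + 2\right)^{2} = \left(- 7 \left(3 - \frac{1}{6}\right) + 2\right)^{2} = \left(\left(-7\right) \frac{17}{6} + 2\right)^{2} = \left(- \frac{119}{6} + 2\right)^{2} = \left(- \frac{107}{6}\right)^{2} = \frac{11449}{36}$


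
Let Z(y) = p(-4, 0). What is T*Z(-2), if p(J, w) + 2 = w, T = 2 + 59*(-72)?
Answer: 8492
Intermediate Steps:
T = -4246 (T = 2 - 4248 = -4246)
p(J, w) = -2 + w
Z(y) = -2 (Z(y) = -2 + 0 = -2)
T*Z(-2) = -4246*(-2) = 8492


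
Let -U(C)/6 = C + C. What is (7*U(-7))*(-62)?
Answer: -36456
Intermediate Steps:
U(C) = -12*C (U(C) = -6*(C + C) = -12*C)
(7*U(-7))*(-62) = (7*(-12*(-7)))*(-62) = (7*84)*(-62) = 588*(-62) = -36456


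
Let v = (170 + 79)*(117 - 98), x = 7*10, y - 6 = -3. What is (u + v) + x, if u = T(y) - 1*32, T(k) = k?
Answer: 4772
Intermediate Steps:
y = 3 (y = 6 - 3 = 3)
x = 70
u = -29 (u = 3 - 1*32 = 3 - 32 = -29)
v = 4731 (v = 249*19 = 4731)
(u + v) + x = (-29 + 4731) + 70 = 4702 + 70 = 4772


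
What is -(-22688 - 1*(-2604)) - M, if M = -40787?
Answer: 60871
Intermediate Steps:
-(-22688 - 1*(-2604)) - M = -(-22688 - 1*(-2604)) - 1*(-40787) = -(-22688 + 2604) + 40787 = -1*(-20084) + 40787 = 20084 + 40787 = 60871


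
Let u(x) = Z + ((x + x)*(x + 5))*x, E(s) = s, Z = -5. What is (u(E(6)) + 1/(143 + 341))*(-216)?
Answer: -20569086/121 ≈ -1.6999e+5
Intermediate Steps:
u(x) = -5 + 2*x**2*(5 + x) (u(x) = -5 + ((x + x)*(x + 5))*x = -5 + ((2*x)*(5 + x))*x = -5 + (2*x*(5 + x))*x = -5 + 2*x**2*(5 + x))
(u(E(6)) + 1/(143 + 341))*(-216) = ((-5 + 2*6**3 + 10*6**2) + 1/(143 + 341))*(-216) = ((-5 + 2*216 + 10*36) + 1/484)*(-216) = ((-5 + 432 + 360) + 1/484)*(-216) = (787 + 1/484)*(-216) = (380909/484)*(-216) = -20569086/121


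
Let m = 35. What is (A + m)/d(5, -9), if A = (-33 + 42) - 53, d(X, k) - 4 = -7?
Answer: 3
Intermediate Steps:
d(X, k) = -3 (d(X, k) = 4 - 7 = -3)
A = -44 (A = 9 - 53 = -44)
(A + m)/d(5, -9) = (-44 + 35)/(-3) = -9*(-1/3) = 3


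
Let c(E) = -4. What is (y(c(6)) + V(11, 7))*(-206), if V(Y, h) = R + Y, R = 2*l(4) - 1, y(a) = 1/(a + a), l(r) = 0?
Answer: -8137/4 ≈ -2034.3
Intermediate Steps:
y(a) = 1/(2*a)
R = -1 (R = 2*0 - 1 = 0 - 1 = -1)
V(Y, h) = -1 + Y
(y(c(6)) + V(11, 7))*(-206) = ((½)/(-4) + (-1 + 11))*(-206) = ((½)*(-¼) + 10)*(-206) = (-⅛ + 10)*(-206) = (79/8)*(-206) = -8137/4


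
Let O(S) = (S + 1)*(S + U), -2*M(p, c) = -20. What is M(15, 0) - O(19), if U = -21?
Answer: 50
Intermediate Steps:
M(p, c) = 10 (M(p, c) = -1/2*(-20) = 10)
O(S) = (1 + S)*(-21 + S) (O(S) = (S + 1)*(S - 21) = (1 + S)*(-21 + S))
M(15, 0) - O(19) = 10 - (-21 + 19**2 - 20*19) = 10 - (-21 + 361 - 380) = 10 - 1*(-40) = 10 + 40 = 50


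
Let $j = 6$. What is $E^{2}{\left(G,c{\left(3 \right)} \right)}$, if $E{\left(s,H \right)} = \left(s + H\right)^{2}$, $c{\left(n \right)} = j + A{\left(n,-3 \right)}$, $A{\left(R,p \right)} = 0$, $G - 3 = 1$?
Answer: $10000$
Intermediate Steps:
$G = 4$ ($G = 3 + 1 = 4$)
$c{\left(n \right)} = 6$ ($c{\left(n \right)} = 6 + 0 = 6$)
$E{\left(s,H \right)} = \left(H + s\right)^{2}$
$E^{2}{\left(G,c{\left(3 \right)} \right)} = \left(\left(6 + 4\right)^{2}\right)^{2} = \left(10^{2}\right)^{2} = 100^{2} = 10000$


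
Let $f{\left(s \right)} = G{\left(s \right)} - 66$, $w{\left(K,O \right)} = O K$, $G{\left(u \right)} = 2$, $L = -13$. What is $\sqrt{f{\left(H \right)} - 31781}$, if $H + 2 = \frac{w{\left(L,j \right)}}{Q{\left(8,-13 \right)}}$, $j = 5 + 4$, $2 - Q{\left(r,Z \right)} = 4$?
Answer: $i \sqrt{31845} \approx 178.45 i$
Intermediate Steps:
$Q{\left(r,Z \right)} = -2$ ($Q{\left(r,Z \right)} = 2 - 4 = -2$)
$j = 9$
$w{\left(K,O \right)} = K O$
$H = \frac{113}{2}$ ($H = -2 + \frac{\left(-13\right) 9}{-2} = -2 - - \frac{117}{2} = -2 + \frac{117}{2} = \frac{113}{2} \approx 56.5$)
$f{\left(s \right)} = -64$ ($f{\left(s \right)} = 2 - 66 = -64$)
$\sqrt{f{\left(H \right)} - 31781} = \sqrt{-64 - 31781} = \sqrt{-31845} = i \sqrt{31845}$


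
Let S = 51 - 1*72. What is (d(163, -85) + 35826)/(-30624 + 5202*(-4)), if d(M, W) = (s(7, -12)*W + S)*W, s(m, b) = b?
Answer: 16363/17144 ≈ 0.95444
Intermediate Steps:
S = -21 (S = 51 - 72 = -21)
d(M, W) = W*(-21 - 12*W) (d(M, W) = (-12*W - 21)*W = (-21 - 12*W)*W = W*(-21 - 12*W))
(d(163, -85) + 35826)/(-30624 + 5202*(-4)) = (3*(-85)*(-7 - 4*(-85)) + 35826)/(-30624 + 5202*(-4)) = (3*(-85)*(-7 + 340) + 35826)/(-30624 - 20808) = (3*(-85)*333 + 35826)/(-51432) = (-84915 + 35826)*(-1/51432) = -49089*(-1/51432) = 16363/17144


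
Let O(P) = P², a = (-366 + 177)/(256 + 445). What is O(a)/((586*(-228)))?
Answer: -11907/21885034936 ≈ -5.4407e-7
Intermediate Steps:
a = -189/701 ≈ -0.26961
O(a)/((586*(-228))) = (-189/701)²/((586*(-228))) = (35721/491401)/(-133608) = (35721/491401)*(-1/133608) = -11907/21885034936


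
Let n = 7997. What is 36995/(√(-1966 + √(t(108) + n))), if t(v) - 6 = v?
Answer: -36995*I/√(1966 - √8111) ≈ -854.15*I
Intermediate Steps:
t(v) = 6 + v
36995/(√(-1966 + √(t(108) + n))) = 36995/(√(-1966 + √((6 + 108) + 7997))) = 36995/(√(-1966 + √(114 + 7997))) = 36995/(√(-1966 + √8111)) = 36995/√(-1966 + √8111)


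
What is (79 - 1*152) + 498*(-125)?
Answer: -62323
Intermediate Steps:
(79 - 1*152) + 498*(-125) = (79 - 152) - 62250 = -73 - 62250 = -62323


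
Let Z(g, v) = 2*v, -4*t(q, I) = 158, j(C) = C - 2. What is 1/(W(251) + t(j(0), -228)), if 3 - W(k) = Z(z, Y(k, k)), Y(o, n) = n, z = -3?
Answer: -2/1077 ≈ -0.0018570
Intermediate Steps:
j(C) = -2 + C
t(q, I) = -79/2 (t(q, I) = -1/4*158 = -79/2)
W(k) = 3 - 2*k
1/(W(251) + t(j(0), -228)) = 1/((3 - 2*251) - 79/2) = 1/((3 - 502) - 79/2) = 1/(-499 - 79/2) = 1/(-1077/2) = -2/1077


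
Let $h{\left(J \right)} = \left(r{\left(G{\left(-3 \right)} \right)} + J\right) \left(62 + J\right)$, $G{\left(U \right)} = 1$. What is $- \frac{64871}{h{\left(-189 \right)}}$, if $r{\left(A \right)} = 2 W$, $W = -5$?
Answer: $- \frac{64871}{25273} \approx -2.5668$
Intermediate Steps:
$r{\left(A \right)} = -10$ ($r{\left(A \right)} = 2 \left(-5\right) = -10$)
$h{\left(J \right)} = \left(-10 + J\right) \left(62 + J\right)$
$- \frac{64871}{h{\left(-189 \right)}} = - \frac{64871}{-620 + \left(-189\right)^{2} + 52 \left(-189\right)} = - \frac{64871}{-620 + 35721 - 9828} = - \frac{64871}{25273}$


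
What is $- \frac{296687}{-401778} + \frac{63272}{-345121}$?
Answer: $\frac{76971616511}{138662025138} \approx 0.5551$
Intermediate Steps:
$- \frac{296687}{-401778} + \frac{63272}{-345121} = \left(-296687\right) \left(- \frac{1}{401778}\right) + 63272 \left(- \frac{1}{345121}\right) = \frac{296687}{401778} - \frac{63272}{345121} = \frac{76971616511}{138662025138}$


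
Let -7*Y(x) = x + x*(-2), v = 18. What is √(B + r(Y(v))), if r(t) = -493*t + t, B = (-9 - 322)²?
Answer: √5306497/7 ≈ 329.08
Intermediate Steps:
B = 109561 (B = (-331)² = 109561)
Y(x) = x/7 (Y(x) = -(x + x*(-2))/7 = -(x - 2*x)/7 = -(-1)*x/7 = x/7)
r(t) = -492*t
√(B + r(Y(v))) = √(109561 - 492*18/7) = √(109561 - 8856/7) = √(758071/7) = √5306497/7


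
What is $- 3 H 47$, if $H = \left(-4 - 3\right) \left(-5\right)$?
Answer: $-4935$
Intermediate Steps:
$H = 35$ ($H = \left(-7\right) \left(-5\right) = 35$)
$- 3 H 47 = \left(-3\right) 35 \cdot 47 = \left(-105\right) 47 = -4935$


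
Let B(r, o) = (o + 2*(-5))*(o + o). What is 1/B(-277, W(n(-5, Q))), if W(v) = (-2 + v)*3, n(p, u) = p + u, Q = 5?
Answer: 1/192 ≈ 0.0052083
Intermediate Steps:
W(v) = -6 + 3*v
B(r, o) = 2*o*(-10 + o) (B(r, o) = (o - 10)*(2*o) = (-10 + o)*(2*o) = 2*o*(-10 + o))
1/B(-277, W(n(-5, Q))) = 1/(2*(-6 + 3*(-5 + 5))*(-10 + (-6 + 3*(-5 + 5)))) = 1/(2*(-6 + 3*0)*(-10 + (-6 + 3*0))) = 1/(2*(-6 + 0)*(-10 + (-6 + 0))) = 1/(2*(-6)*(-10 - 6)) = 1/(2*(-6)*(-16)) = 1/192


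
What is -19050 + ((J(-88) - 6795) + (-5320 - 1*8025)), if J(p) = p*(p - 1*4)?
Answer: -31094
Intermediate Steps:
J(p) = p*(-4 + p) (J(p) = p*(p - 4) = p*(-4 + p))
-19050 + ((J(-88) - 6795) + (-5320 - 1*8025)) = -19050 + ((-88*(-4 - 88) - 6795) + (-5320 - 1*8025)) = -19050 + ((-88*(-92) - 6795) + (-5320 - 8025)) = -19050 + ((8096 - 6795) - 13345) = -19050 + (1301 - 13345) = -19050 - 12044 = -31094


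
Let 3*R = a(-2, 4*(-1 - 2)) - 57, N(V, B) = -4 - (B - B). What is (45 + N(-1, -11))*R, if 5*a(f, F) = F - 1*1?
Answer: -12218/15 ≈ -814.53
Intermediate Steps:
a(f, F) = -⅕ + F/5 (a(f, F) = (F - 1*1)/5 = (F - 1)/5 = (-1 + F)/5 = -⅕ + F/5)
N(V, B) = -4 (N(V, B) = -4 - 1*0 = -4 + 0 = -4)
R = -298/15 (R = ((-⅕ + (4*(-1 - 2))/5) - 57)/3 = ((-⅕ + (4*(-3))/5) - 57)/3 = ((-⅕ + (⅕)*(-12)) - 57)/3 = ((-⅕ - 12/5) - 57)/3 = (-13/5 - 57)/3 = (⅓)*(-298/5) = -298/15 ≈ -19.867)
(45 + N(-1, -11))*R = (45 - 4)*(-298/15) = 41*(-298/15) = -12218/15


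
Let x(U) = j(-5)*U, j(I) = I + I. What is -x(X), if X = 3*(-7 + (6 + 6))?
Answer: 150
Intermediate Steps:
j(I) = 2*I
X = 15 (X = 3*(-7 + 12) = 3*5 = 15)
x(U) = -10*U (x(U) = (2*(-5))*U = -10*U)
-x(X) = -(-10)*15 = -1*(-150) = 150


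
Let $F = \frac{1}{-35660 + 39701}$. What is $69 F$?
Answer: $\frac{23}{1347} \approx 0.017075$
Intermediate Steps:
$F = \frac{1}{4041} \approx 0.00024746$
$69 F = 69 \cdot \frac{1}{4041} = \frac{23}{1347}$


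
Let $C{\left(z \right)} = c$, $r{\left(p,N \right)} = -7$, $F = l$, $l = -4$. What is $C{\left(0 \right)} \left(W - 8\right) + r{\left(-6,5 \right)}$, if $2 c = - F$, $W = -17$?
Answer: $-57$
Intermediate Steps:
$F = -4$
$c = 2$ ($c = \frac{\left(-1\right) \left(-4\right)}{2} = \frac{1}{2} \cdot 4 = 2$)
$C{\left(z \right)} = 2$
$C{\left(0 \right)} \left(W - 8\right) + r{\left(-6,5 \right)} = 2 \left(-17 - 8\right) - 7 = 2 \left(-25\right) - 7 = -50 - 7 = -57$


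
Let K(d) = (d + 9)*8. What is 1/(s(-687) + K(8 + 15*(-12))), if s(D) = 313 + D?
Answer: -1/1678 ≈ -0.00059595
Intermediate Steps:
K(d) = 72 + 8*d (K(d) = (9 + d)*8 = 72 + 8*d)
1/(s(-687) + K(8 + 15*(-12))) = 1/((313 - 687) + (72 + 8*(8 + 15*(-12)))) = 1/(-374 + (72 + 8*(8 - 180))) = 1/(-374 + (72 + 8*(-172))) = 1/(-374 + (72 - 1376)) = 1/(-374 - 1304) = 1/(-1678) = -1/1678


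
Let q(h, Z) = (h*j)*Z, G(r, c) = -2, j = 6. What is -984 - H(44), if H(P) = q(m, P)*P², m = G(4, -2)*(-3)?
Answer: -3067608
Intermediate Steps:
m = 6 (m = -2*(-3) = 6)
q(h, Z) = 6*Z*h (q(h, Z) = (h*6)*Z = (6*h)*Z = 6*Z*h)
H(P) = 36*P³ (H(P) = (6*P*6)*P² = (36*P)*P² = 36*P³)
-984 - H(44) = -984 - 36*44³ = -984 - 36*85184 = -984 - 1*3066624 = -984 - 3066624 = -3067608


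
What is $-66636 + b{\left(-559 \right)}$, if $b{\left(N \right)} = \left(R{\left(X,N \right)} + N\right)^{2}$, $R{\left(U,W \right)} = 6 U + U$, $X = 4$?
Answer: $215325$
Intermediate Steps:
$R{\left(U,W \right)} = 7 U$
$b{\left(N \right)} = \left(28 + N\right)^{2}$ ($b{\left(N \right)} = \left(7 \cdot 4 + N\right)^{2} = \left(28 + N\right)^{2}$)
$-66636 + b{\left(-559 \right)} = -66636 + \left(28 - 559\right)^{2} = -66636 + \left(-531\right)^{2} = -66636 + 281961 = 215325$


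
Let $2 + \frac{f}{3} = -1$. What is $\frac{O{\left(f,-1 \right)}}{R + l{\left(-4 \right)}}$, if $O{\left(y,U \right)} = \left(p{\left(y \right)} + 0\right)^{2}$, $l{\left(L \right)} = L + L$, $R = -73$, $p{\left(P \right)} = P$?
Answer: $-1$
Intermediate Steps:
$f = -9$ ($f = -6 + 3 \left(-1\right) = -6 - 3 = -9$)
$l{\left(L \right)} = 2 L$
$O{\left(y,U \right)} = y^{2}$ ($O{\left(y,U \right)} = \left(y + 0\right)^{2} = y^{2}$)
$\frac{O{\left(f,-1 \right)}}{R + l{\left(-4 \right)}} = \frac{\left(-9\right)^{2}}{-73 + 2 \left(-4\right)} = \frac{1}{-73 - 8} \cdot 81 = \frac{1}{-81} \cdot 81 = \left(- \frac{1}{81}\right) 81 = -1$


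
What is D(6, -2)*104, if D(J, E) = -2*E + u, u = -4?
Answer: 0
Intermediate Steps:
D(J, E) = -4 - 2*E (D(J, E) = -2*E - 4 = -4 - 2*E)
D(6, -2)*104 = (-4 - 2*(-2))*104 = (-4 + 4)*104 = 0*104 = 0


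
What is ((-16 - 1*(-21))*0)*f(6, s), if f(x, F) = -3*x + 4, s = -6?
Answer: 0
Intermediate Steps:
f(x, F) = 4 - 3*x
((-16 - 1*(-21))*0)*f(6, s) = ((-16 - 1*(-21))*0)*(4 - 3*6) = ((-16 + 21)*0)*(4 - 18) = (5*0)*(-14) = 0*(-14) = 0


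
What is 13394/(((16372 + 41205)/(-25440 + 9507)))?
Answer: -213406602/57577 ≈ -3706.5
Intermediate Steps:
13394/(((16372 + 41205)/(-25440 + 9507))) = 13394/((57577/(-15933))) = 13394/((57577*(-1/15933))) = 13394/(-57577/15933) = 13394*(-15933/57577) = -213406602/57577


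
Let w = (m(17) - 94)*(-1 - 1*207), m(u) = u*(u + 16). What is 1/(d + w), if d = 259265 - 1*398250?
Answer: -1/236121 ≈ -4.2351e-6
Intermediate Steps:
m(u) = u*(16 + u)
w = -97136 (w = (17*(16 + 17) - 94)*(-1 - 1*207) = (17*33 - 94)*(-1 - 207) = (561 - 94)*(-208) = 467*(-208) = -97136)
d = -138985 (d = 259265 - 398250 = -138985)
1/(d + w) = 1/(-138985 - 97136) = 1/(-236121) = -1/236121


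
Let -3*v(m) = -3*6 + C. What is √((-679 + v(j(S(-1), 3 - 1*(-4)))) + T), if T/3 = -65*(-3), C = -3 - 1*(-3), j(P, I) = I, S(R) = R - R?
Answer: 2*I*√22 ≈ 9.3808*I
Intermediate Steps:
S(R) = 0
C = 0 (C = -3 + 3 = 0)
v(m) = 6 (v(m) = -(-3*6 + 0)/3 = -(-18 + 0)/3 = -⅓*(-18) = 6)
T = 585 (T = 3*(-65*(-3)) = 3*195 = 585)
√((-679 + v(j(S(-1), 3 - 1*(-4)))) + T) = √((-679 + 6) + 585) = √(-673 + 585) = √(-88) = 2*I*√22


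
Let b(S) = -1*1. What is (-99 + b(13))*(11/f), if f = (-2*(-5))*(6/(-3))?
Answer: 55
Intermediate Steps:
b(S) = -1
f = -20 (f = 10*(6*(-⅓)) = 10*(-2) = -20)
(-99 + b(13))*(11/f) = (-99 - 1)*(11/(-20)) = -1100*(-1)/20 = -100*(-11/20) = 55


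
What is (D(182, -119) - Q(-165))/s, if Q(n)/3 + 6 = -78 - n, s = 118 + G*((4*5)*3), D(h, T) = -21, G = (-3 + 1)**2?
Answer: -132/179 ≈ -0.73743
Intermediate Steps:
G = 4 (G = (-2)**2 = 4)
s = 358 (s = 118 + 4*((4*5)*3) = 118 + 4*(20*3) = 118 + 4*60 = 118 + 240 = 358)
Q(n) = -252 - 3*n (Q(n) = -18 + 3*(-78 - n) = -18 + (-234 - 3*n) = -252 - 3*n)
(D(182, -119) - Q(-165))/s = (-21 - (-252 - 3*(-165)))/358 = (-21 - (-252 + 495))*(1/358) = (-21 - 1*243)*(1/358) = (-21 - 243)*(1/358) = -264*1/358 = -132/179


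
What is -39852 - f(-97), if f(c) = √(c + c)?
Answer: -39852 - I*√194 ≈ -39852.0 - 13.928*I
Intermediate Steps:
f(c) = √2*√c (f(c) = √(2*c) = √2*√c)
-39852 - f(-97) = -39852 - √2*√(-97) = -39852 - √2*I*√97 = -39852 - I*√194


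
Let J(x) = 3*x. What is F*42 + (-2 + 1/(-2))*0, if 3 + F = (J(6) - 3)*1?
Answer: 504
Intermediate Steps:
F = 12 (F = -3 + (3*6 - 3)*1 = -3 + (18 - 3)*1 = -3 + 15*1 = -3 + 15 = 12)
F*42 + (-2 + 1/(-2))*0 = 12*42 + (-2 + 1/(-2))*0 = 504 + (-2 - 1/2)*0 = 504 - 5/2*0 = 504 + 0 = 504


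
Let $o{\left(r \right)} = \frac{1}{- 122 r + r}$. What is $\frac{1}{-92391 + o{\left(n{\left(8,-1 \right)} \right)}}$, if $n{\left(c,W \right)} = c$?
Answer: $- \frac{968}{89434489} \approx -1.0824 \cdot 10^{-5}$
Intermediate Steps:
$o{\left(r \right)} = - \frac{1}{121 r}$ ($o{\left(r \right)} = \frac{1}{\left(-121\right) r} = - \frac{1}{121 r}$)
$\frac{1}{-92391 + o{\left(n{\left(8,-1 \right)} \right)}} = \frac{1}{-92391 - \frac{1}{121 \cdot 8}} = \frac{1}{-92391 - \frac{1}{968}} = \frac{1}{- \frac{89434489}{968}} = - \frac{968}{89434489}$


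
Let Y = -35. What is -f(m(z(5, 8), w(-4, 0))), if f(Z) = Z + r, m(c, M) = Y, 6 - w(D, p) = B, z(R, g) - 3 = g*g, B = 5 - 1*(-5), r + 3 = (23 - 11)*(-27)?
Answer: 362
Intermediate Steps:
r = -327 (r = -3 + (23 - 11)*(-27) = -3 + 12*(-27) = -3 - 324 = -327)
B = 10 (B = 5 + 5 = 10)
z(R, g) = 3 + g² (z(R, g) = 3 + g*g = 3 + g²)
w(D, p) = -4 (w(D, p) = 6 - 1*10 = 6 - 10 = -4)
m(c, M) = -35
f(Z) = -327 + Z (f(Z) = Z - 327 = -327 + Z)
-f(m(z(5, 8), w(-4, 0))) = -(-327 - 35) = -1*(-362) = 362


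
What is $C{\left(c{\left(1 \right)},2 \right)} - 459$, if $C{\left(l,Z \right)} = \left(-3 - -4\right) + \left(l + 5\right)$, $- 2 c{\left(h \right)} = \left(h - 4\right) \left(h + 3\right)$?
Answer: $-447$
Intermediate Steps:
$c{\left(h \right)} = - \frac{\left(-4 + h\right) \left(3 + h\right)}{2}$ ($c{\left(h \right)} = - \frac{\left(h - 4\right) \left(h + 3\right)}{2} = - \frac{\left(-4 + h\right) \left(3 + h\right)}{2}$)
$C{\left(l,Z \right)} = 6 + l$ ($C{\left(l,Z \right)} = \left(-3 + 4\right) + \left(5 + l\right) = 1 + \left(5 + l\right) = 6 + l$)
$C{\left(c{\left(1 \right)},2 \right)} - 459 = \left(6 + \left(6 + \frac{1}{2} \cdot 1 - \frac{1^{2}}{2}\right)\right) - 459 = \left(6 + \left(6 + \frac{1}{2} - \frac{1}{2}\right)\right) - 459 = \left(6 + 6\right) - 459 = 12 - 459 = -447$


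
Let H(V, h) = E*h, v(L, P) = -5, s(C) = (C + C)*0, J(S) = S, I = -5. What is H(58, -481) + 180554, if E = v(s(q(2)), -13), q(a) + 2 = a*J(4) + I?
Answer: 182959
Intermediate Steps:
q(a) = -7 + 4*a (q(a) = -2 + (a*4 - 5) = -2 + (4*a - 5) = -2 + (-5 + 4*a) = -7 + 4*a)
s(C) = 0 (s(C) = (2*C)*0 = 0)
E = -5
H(V, h) = -5*h
H(58, -481) + 180554 = -5*(-481) + 180554 = 2405 + 180554 = 182959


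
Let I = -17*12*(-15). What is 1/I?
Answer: 1/3060 ≈ 0.00032680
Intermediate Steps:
I = 3060 (I = -204*(-15) = 3060)
1/I = 1/3060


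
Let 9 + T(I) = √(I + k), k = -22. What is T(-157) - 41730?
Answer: -41739 + I*√179 ≈ -41739.0 + 13.379*I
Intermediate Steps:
T(I) = -9 + √(-22 + I) (T(I) = -9 + √(I - 22) = -9 + √(-22 + I))
T(-157) - 41730 = (-9 + √(-22 - 157)) - 41730 = (-9 + √(-179)) - 41730 = (-9 + I*√179) - 41730 = -41739 + I*√179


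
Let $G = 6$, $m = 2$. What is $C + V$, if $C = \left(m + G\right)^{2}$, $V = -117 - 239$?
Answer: $-292$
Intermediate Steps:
$V = -356$ ($V = -117 - 239 = -356$)
$C = 64$ ($C = \left(2 + 6\right)^{2} = 8^{2} = 64$)
$C + V = 64 - 356 = -292$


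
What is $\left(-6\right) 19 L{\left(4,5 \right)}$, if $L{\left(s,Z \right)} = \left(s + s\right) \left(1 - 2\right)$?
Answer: $912$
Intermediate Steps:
$L{\left(s,Z \right)} = - 2 s$ ($L{\left(s,Z \right)} = 2 s \left(-1\right) = - 2 s$)
$\left(-6\right) 19 L{\left(4,5 \right)} = \left(-6\right) 19 \left(\left(-2\right) 4\right) = \left(-114\right) \left(-8\right) = 912$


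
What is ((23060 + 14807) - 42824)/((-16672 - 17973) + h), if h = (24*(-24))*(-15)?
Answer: 4957/26005 ≈ 0.19062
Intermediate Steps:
h = 8640 (h = -576*(-15) = 8640)
((23060 + 14807) - 42824)/((-16672 - 17973) + h) = ((23060 + 14807) - 42824)/((-16672 - 17973) + 8640) = (37867 - 42824)/(-34645 + 8640) = -4957/(-26005) = -4957*(-1/26005) = 4957/26005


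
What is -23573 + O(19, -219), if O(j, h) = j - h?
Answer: -23335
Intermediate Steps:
-23573 + O(19, -219) = -23573 + (19 - 1*(-219)) = -23573 + (19 + 219) = -23573 + 238 = -23335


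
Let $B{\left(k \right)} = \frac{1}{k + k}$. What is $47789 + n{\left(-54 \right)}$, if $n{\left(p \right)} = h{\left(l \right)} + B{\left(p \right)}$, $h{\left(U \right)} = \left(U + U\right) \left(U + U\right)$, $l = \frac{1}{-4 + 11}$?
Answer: $\frac{252899771}{5292} \approx 47789.0$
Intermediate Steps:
$l = \frac{1}{7} \approx 0.14286$
$h{\left(U \right)} = 4 U^{2}$ ($h{\left(U \right)} = 2 U 2 U = 4 U^{2}$)
$B{\left(k \right)} = \frac{1}{2 k}$
$n{\left(p \right)} = \frac{4}{49} + \frac{1}{2 p}$
$47789 + n{\left(-54 \right)} = 47789 + \frac{49 + 8 \left(-54\right)}{98 \left(-54\right)} = 47789 + \frac{1}{98} \left(- \frac{1}{54}\right) \left(49 - 432\right) = 47789 + \frac{1}{98} \left(- \frac{1}{54}\right) \left(-383\right) = 47789 + \frac{383}{5292} = \frac{252899771}{5292}$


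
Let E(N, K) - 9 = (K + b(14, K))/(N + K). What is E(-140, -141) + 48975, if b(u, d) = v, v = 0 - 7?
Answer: 13764652/281 ≈ 48985.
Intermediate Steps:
v = -7
b(u, d) = -7
E(N, K) = 9 + (-7 + K)/(K + N) (E(N, K) = 9 + (K - 7)/(N + K) = 9 + (-7 + K)/(K + N))
E(-140, -141) + 48975 = (-7 + 9*(-140) + 10*(-141))/(-141 - 140) + 48975 = (-7 - 1260 - 1410)/(-281) + 48975 = -1/281*(-2677) + 48975 = 2677/281 + 48975 = 13764652/281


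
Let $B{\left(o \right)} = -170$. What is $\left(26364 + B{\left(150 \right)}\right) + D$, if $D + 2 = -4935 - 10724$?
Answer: $10533$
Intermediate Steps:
$D = -15661$ ($D = -2 - 15659 = -15661$)
$\left(26364 + B{\left(150 \right)}\right) + D = \left(26364 - 170\right) - 15661 = 26194 - 15661 = 10533$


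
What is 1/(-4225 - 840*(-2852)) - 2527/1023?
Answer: -1177531427/476697540 ≈ -2.4702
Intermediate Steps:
1/(-4225 - 840*(-2852)) - 2527/1023 = -1/2852/(-5065) - 2527*1/1023 = -1/5065*(-1/2852) - 2527/1023 = 1/14445380 - 2527/1023 = -1177531427/476697540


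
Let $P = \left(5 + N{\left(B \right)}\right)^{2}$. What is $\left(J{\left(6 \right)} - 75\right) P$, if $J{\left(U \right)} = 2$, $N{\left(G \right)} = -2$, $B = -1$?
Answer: $-657$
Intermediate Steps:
$P = 9$ ($P = \left(5 - 2\right)^{2} = 3^{2} = 9$)
$\left(J{\left(6 \right)} - 75\right) P = \left(2 - 75\right) 9 = \left(-73\right) 9 = -657$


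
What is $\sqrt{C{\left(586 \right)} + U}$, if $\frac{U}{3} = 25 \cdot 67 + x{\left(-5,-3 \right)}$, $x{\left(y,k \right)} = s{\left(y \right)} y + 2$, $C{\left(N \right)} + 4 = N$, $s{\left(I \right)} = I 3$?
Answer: $\sqrt{5838} \approx 76.407$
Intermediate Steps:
$s{\left(I \right)} = 3 I$
$C{\left(N \right)} = -4 + N$
$x{\left(y,k \right)} = 2 + 3 y^{2}$ ($x{\left(y,k \right)} = 3 y y + 2 = 3 y^{2} + 2 = 2 + 3 y^{2}$)
$U = 5256$ ($U = 3 \left(25 \cdot 67 + \left(2 + 3 \left(-5\right)^{2}\right)\right) = 3 \left(1675 + \left(2 + 3 \cdot 25\right)\right) = 3 \left(1675 + \left(2 + 75\right)\right) = 3 \left(1675 + 77\right) = 3 \cdot 1752 = 5256$)
$\sqrt{C{\left(586 \right)} + U} = \sqrt{\left(-4 + 586\right) + 5256} = \sqrt{582 + 5256} = \sqrt{5838}$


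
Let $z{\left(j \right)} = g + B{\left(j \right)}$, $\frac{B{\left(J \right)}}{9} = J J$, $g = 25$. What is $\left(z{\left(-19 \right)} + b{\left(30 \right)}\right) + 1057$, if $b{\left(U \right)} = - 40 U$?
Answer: $3131$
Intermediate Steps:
$B{\left(J \right)} = 9 J^{2}$ ($B{\left(J \right)} = 9 J J = 9 J^{2}$)
$z{\left(j \right)} = 25 + 9 j^{2}$
$\left(z{\left(-19 \right)} + b{\left(30 \right)}\right) + 1057 = \left(\left(25 + 9 \left(-19\right)^{2}\right) - 1200\right) + 1057 = \left(\left(25 + 9 \cdot 361\right) - 1200\right) + 1057 = \left(\left(25 + 3249\right) - 1200\right) + 1057 = \left(3274 - 1200\right) + 1057 = 2074 + 1057 = 3131$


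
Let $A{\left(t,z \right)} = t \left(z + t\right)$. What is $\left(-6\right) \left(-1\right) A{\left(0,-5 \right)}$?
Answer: $0$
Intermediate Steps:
$A{\left(t,z \right)} = t \left(t + z\right)$
$\left(-6\right) \left(-1\right) A{\left(0,-5 \right)} = \left(-6\right) \left(-1\right) 0 \left(0 - 5\right) = 6 \cdot 0 \left(-5\right) = 6 \cdot 0 = 0$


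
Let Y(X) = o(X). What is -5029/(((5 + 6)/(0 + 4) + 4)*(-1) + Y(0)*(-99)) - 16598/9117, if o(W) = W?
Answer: 20327714/27351 ≈ 743.22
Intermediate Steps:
Y(X) = X
-5029/(((5 + 6)/(0 + 4) + 4)*(-1) + Y(0)*(-99)) - 16598/9117 = -5029/(((5 + 6)/(0 + 4) + 4)*(-1) + 0*(-99)) - 16598/9117 = -5029/((11/4 + 4)*(-1) + 0) - 16598*1/9117 = -5029/((11*(¼) + 4)*(-1) + 0) - 16598/9117 = -5029/((11/4 + 4)*(-1) + 0) - 16598/9117 = -5029/((27/4)*(-1) + 0) - 16598/9117 = -5029/(-27/4 + 0) - 16598/9117 = -5029/(-27/4) - 16598/9117 = -5029*(-4/27) - 16598/9117 = 20116/27 - 16598/9117 = 20327714/27351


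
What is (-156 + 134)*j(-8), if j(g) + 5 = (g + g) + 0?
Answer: 462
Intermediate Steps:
j(g) = -5 + 2*g (j(g) = -5 + ((g + g) + 0) = -5 + (2*g + 0) = -5 + 2*g)
(-156 + 134)*j(-8) = (-156 + 134)*(-5 + 2*(-8)) = -22*(-5 - 16) = -22*(-21) = 462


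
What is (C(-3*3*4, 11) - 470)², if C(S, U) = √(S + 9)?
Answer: 220873 - 2820*I*√3 ≈ 2.2087e+5 - 4884.4*I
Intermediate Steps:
C(S, U) = √(9 + S)
(C(-3*3*4, 11) - 470)² = (√(9 - 3*3*4) - 470)² = (√(9 - 9*4) - 470)² = (√(9 - 36) - 470)² = (√(-27) - 470)² = (3*I*√3 - 470)² = (-470 + 3*I*√3)²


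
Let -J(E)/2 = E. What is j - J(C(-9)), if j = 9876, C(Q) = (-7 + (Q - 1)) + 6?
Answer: 9854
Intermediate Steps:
C(Q) = -2 + Q (C(Q) = (-7 + (-1 + Q)) + 6 = (-8 + Q) + 6 = -2 + Q)
J(E) = -2*E
j - J(C(-9)) = 9876 - (-2)*(-2 - 9) = 9876 - (-2)*(-11) = 9876 - 1*22 = 9876 - 22 = 9854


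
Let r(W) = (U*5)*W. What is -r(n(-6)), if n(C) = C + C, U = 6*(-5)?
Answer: -1800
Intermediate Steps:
U = -30
n(C) = 2*C
r(W) = -150*W (r(W) = (-30*5)*W = -150*W)
-r(n(-6)) = -(-150)*2*(-6) = -(-150)*(-12) = -1*1800 = -1800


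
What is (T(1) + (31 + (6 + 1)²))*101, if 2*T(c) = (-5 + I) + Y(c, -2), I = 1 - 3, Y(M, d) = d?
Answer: 15251/2 ≈ 7625.5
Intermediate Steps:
I = -2
T(c) = -9/2 (T(c) = ((-5 - 2) - 2)/2 = (-7 - 2)/2 = (½)*(-9) = -9/2)
(T(1) + (31 + (6 + 1)²))*101 = (-9/2 + (31 + (6 + 1)²))*101 = (-9/2 + (31 + 7²))*101 = (-9/2 + (31 + 49))*101 = (-9/2 + 80)*101 = (151/2)*101 = 15251/2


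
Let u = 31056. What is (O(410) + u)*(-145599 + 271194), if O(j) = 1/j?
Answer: 319839247359/82 ≈ 3.9005e+9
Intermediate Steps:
(O(410) + u)*(-145599 + 271194) = (1/410 + 31056)*(-145599 + 271194) = (1/410 + 31056)*125595 = (12732961/410)*125595 = 319839247359/82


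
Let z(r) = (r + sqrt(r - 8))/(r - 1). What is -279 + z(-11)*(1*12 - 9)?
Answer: -1105/4 - I*sqrt(19)/4 ≈ -276.25 - 1.0897*I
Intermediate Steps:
z(r) = (r + sqrt(-8 + r))/(-1 + r)
-279 + z(-11)*(1*12 - 9) = -279 + ((-11 + sqrt(-8 - 11))/(-1 - 11))*(1*12 - 9) = -279 + ((-11 + sqrt(-19))/(-12))*(12 - 9) = -279 - (-11 + I*sqrt(19))/12*3 = -279 + (11/12 - I*sqrt(19)/12)*3 = -279 + (11/4 - I*sqrt(19)/4) = -1105/4 - I*sqrt(19)/4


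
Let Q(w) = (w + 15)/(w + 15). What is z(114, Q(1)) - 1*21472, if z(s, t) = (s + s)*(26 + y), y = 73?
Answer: 1100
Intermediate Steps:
Q(w) = 1 (Q(w) = (15 + w)/(15 + w) = 1)
z(s, t) = 198*s (z(s, t) = (s + s)*(26 + 73) = (2*s)*99 = 198*s)
z(114, Q(1)) - 1*21472 = 198*114 - 1*21472 = 22572 - 21472 = 1100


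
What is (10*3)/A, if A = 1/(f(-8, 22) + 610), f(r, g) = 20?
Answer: 18900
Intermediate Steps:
A = 1/630 (A = 1/(20 + 610) = 1/630 ≈ 0.0015873)
(10*3)/A = (10*3)/(1/630) = 30*630 = 18900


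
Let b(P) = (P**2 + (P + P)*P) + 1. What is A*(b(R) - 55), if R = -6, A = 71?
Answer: 3834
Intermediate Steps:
b(P) = 1 + 3*P**2 (b(P) = (P**2 + (2*P)*P) + 1 = (P**2 + 2*P**2) + 1 = 3*P**2 + 1 = 1 + 3*P**2)
A*(b(R) - 55) = 71*((1 + 3*(-6)**2) - 55) = 71*((1 + 3*36) - 55) = 71*((1 + 108) - 55) = 71*(109 - 55) = 71*54 = 3834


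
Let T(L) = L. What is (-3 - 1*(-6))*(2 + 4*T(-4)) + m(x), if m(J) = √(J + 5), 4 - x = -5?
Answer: -42 + √14 ≈ -38.258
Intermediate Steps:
x = 9 (x = 4 - 1*(-5) = 4 + 5 = 9)
m(J) = √(5 + J)
(-3 - 1*(-6))*(2 + 4*T(-4)) + m(x) = (-3 - 1*(-6))*(2 + 4*(-4)) + √(5 + 9) = (-3 + 6)*(2 - 16) + √14 = 3*(-14) + √14 = -42 + √14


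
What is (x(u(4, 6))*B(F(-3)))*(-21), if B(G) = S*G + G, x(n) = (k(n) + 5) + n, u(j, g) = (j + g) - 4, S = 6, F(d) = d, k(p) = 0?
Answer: 4851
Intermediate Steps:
u(j, g) = -4 + g + j (u(j, g) = (g + j) - 4 = -4 + g + j)
x(n) = 5 + n (x(n) = (0 + 5) + n = 5 + n)
B(G) = 7*G (B(G) = 6*G + G = 7*G)
(x(u(4, 6))*B(F(-3)))*(-21) = ((5 + (-4 + 6 + 4))*(7*(-3)))*(-21) = ((5 + 6)*(-21))*(-21) = (11*(-21))*(-21) = -231*(-21) = 4851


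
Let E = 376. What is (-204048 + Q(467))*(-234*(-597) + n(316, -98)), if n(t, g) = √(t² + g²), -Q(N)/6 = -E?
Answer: -28189938816 - 403584*√27365 ≈ -2.8257e+10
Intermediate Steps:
Q(N) = 2256 (Q(N) = -(-6)*376 = -6*(-376) = 2256)
n(t, g) = √(g² + t²)
(-204048 + Q(467))*(-234*(-597) + n(316, -98)) = (-204048 + 2256)*(-234*(-597) + √((-98)² + 316²)) = -201792*(139698 + √(9604 + 99856)) = -201792*(139698 + √109460) = -201792*(139698 + 2*√27365) = -28189938816 - 403584*√27365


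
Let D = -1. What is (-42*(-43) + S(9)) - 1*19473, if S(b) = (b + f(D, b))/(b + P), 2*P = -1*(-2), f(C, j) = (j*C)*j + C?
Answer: -176743/10 ≈ -17674.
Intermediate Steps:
f(C, j) = C + C*j**2 (f(C, j) = (C*j)*j + C = C*j**2 + C = C + C*j**2)
P = 1 (P = (-1*(-2))/2 = (1/2)*2 = 1)
S(b) = (-1 + b - b**2)/(1 + b) (S(b) = (b - (1 + b**2))/(b + 1) = (b + (-1 - b**2))/(1 + b) = (-1 + b - b**2)/(1 + b))
(-42*(-43) + S(9)) - 1*19473 = (-42*(-43) + (-1 + 9 - 1*9**2)/(1 + 9)) - 1*19473 = (1806 + (-1 + 9 - 1*81)/10) - 19473 = (1806 + (-1 + 9 - 81)/10) - 19473 = (1806 + (1/10)*(-73)) - 19473 = (1806 - 73/10) - 19473 = 17987/10 - 19473 = -176743/10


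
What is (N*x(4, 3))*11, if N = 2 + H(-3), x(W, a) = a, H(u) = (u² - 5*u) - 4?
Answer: 726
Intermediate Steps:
H(u) = -4 + u² - 5*u
N = 22 (N = 2 + (-4 + (-3)² - 5*(-3)) = 2 + (-4 + 9 + 15) = 2 + 20 = 22)
(N*x(4, 3))*11 = (22*3)*11 = 66*11 = 726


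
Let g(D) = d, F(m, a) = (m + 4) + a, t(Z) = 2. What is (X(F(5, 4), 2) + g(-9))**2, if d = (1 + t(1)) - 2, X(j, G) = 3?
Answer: 16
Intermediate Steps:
F(m, a) = 4 + a + m (F(m, a) = (4 + m) + a = 4 + a + m)
d = 1 (d = (1 + 2) - 2 = 3 - 2 = 1)
g(D) = 1
(X(F(5, 4), 2) + g(-9))**2 = (3 + 1)**2 = 4**2 = 16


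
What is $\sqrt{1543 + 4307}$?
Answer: $15 \sqrt{26} \approx 76.485$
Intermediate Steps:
$\sqrt{1543 + 4307} = \sqrt{5850} = 15 \sqrt{26}$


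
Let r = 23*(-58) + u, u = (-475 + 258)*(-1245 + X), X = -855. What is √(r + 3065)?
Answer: √457431 ≈ 676.34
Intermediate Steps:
u = 455700 (u = (-475 + 258)*(-1245 - 855) = -217*(-2100) = 455700)
r = 454366 (r = 23*(-58) + 455700 = -1334 + 455700 = 454366)
√(r + 3065) = √(454366 + 3065) = √457431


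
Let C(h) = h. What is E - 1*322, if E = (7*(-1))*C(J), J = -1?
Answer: -315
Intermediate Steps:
E = 7 (E = (7*(-1))*(-1) = -7*(-1) = 7)
E - 1*322 = 7 - 1*322 = 7 - 322 = -315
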